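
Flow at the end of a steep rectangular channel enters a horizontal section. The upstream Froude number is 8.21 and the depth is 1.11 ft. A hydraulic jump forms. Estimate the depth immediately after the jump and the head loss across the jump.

Fr₁ = 8.21 (given).
From the momentum equation for a rectangular channel, y₂/y₁ = ½[√(1 + 8Fr₁²) − 1] = ½[√540.2 − 1] = 11.1.
y₂ = 11.1 × 1.11 = 12.3 ft.
V₁ = Fr₁·√(g·y₁) = 8.21×√(32.2×1.11) = 49.1 ft/s; q = V₁·y₁ = 54.5 ft²/s. V₂ = q/y₂ = 54.5/12.3 = 4.41 ft/s. E₁ = y₁ + V₁²/2g = 38.5 ft; E₂ = y₂ + V₂²/2g = 12.6 ft. ΔE = E₁ − E₂ = 25.9 ft.

y₂ = 12.3 ft; ΔE = 25.9 ft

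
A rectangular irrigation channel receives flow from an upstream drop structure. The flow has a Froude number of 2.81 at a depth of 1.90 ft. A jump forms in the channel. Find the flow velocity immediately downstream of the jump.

V₂ = 6.27 ft/s

Fr₁ = 2.81 (given).
By Bélanger, y₂/y₁ = ½[√(1 + 8Fr₁²) − 1] = ½[√64.17 − 1] = 3.51.
y₂ = 3.51 × 1.90 = 6.66 ft.
V₁ = Fr₁·√(g·y₁) = 2.81×√(32.2×1.90) = 22.0 ft/s; q = V₁·y₁ = 41.8 ft²/s.
V₂ = q/y₂ = 41.8/6.66 = 6.27 ft/s.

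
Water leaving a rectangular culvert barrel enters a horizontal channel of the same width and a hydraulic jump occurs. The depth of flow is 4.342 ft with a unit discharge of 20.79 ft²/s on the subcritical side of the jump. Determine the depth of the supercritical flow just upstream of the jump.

V₂ = q/y₂ = 20.79/4.342 = 4.788 ft/s; Fr₂ = V₂/√(g·y₂) = 0.4049.
From the momentum equation (using Fr₂), y₁/y₂ = ½[√(1 + 8Fr₂²) − 1] = ½[√2.3118 − 1] = 0.2602.
y₁ = 0.2602 × 4.342 = 1.130 ft.

y₁ = 1.130 ft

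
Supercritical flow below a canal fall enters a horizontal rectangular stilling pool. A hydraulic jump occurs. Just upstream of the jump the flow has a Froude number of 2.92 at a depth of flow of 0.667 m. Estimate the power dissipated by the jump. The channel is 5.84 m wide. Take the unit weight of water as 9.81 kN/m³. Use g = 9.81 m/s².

P = 245 kW

Fr₁ = 2.92 (given).
From the momentum equation for a rectangular channel, y₂/y₁ = ½[√(1 + 8Fr₁²) − 1] = ½[√69.21 − 1] = 3.66.
y₂ = 3.66 × 0.667 = 2.44 m.
V₁ = Fr₁·√(g·y₁) = 2.92×√(9.81×0.667) = 7.47 m/s; q = V₁·y₁ = 4.98 m²/s. V₂ = q/y₂ = 4.98/2.44 = 2.04 m/s. E₁ = y₁ + V₁²/2g = 3.51 m; E₂ = y₂ + V₂²/2g = 2.65 m. ΔE = E₁ − E₂ = 0.857 m.
Q = q·b = 4.98 × 5.84 = 29.1 m³/s. P = γ·Q·ΔE = 9.81 × 29.1 × 0.857 = 245 kW.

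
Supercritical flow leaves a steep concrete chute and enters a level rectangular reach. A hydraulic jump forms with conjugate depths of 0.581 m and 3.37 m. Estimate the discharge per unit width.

For a rectangular channel the momentum equation gives q² = ½·g·y₁·y₂·(y₁ + y₂) = ½×9.81×0.581×3.37×3.95 = 37.9.
q = √37.9 = 6.16 m²/s.

q = 6.16 m²/s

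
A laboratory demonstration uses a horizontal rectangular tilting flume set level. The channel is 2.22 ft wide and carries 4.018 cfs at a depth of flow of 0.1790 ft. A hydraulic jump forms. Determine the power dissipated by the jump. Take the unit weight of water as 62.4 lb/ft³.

P = 0.3342 hp

q = Q/b = 4.018/2.22 = 1.810 ft²/s; V₁ = q/y₁ = 10.11 ft/s. Fr₁ = V₁/√(g·y₁) = 4.212.
By Bélanger, y₂/y₁ = ½[√(1 + 8Fr₁²) − 1] = ½[√142.90 − 1] = 5.477.
y₂ = 5.477 × 0.1790 = 0.9804 ft.
Head loss: ΔE = (y₂ − y₁)³/(4y₁y₂) = (0.9804 − 0.1790)³/(4×0.1790×0.9804) = 0.5147/0.7020 = 0.7332 ft.
P = γ·Q·ΔE/550 = 62.4 × 4.018 × 0.7332 / 550 = 0.3342 hp.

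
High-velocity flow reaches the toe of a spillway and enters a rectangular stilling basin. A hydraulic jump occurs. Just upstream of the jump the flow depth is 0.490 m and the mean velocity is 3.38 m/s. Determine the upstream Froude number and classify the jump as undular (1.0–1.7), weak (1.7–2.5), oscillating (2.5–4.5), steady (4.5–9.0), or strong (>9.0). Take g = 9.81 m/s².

Fr₁ = 1.54; undular jump

Fr₁ = V₁/√(g·y₁) = 3.38/√(9.81×0.490) = 1.54.
Fr₁ = 1.54 lies in the undular range.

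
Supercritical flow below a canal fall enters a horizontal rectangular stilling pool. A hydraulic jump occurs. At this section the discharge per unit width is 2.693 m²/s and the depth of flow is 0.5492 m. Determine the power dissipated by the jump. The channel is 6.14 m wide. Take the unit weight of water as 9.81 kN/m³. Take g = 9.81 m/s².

V₁ = q/y₁ = 2.693/0.5492 = 4.903 m/s. Fr₁ = V₁/√(g·y₁) = 4.903/√(9.81×0.5492) = 2.113.
Conjugate-depth relation: y₂/y₁ = ½[√(1 + 8Fr₁²) − 1] = ½[√36.703 − 1] = 2.529.
y₂ = 2.529 × 0.5492 = 1.389 m.
Head loss: ΔE = (y₂ − y₁)³/(4y₁y₂) = (1.389 − 0.5492)³/(4×0.5492×1.389) = 0.5923/3.051 = 0.1941 m.
Q = q·b = 2.693 × 6.14 = 16.54 m³/s. P = γ·Q·ΔE = 9.81 × 16.54 × 0.1941 = 31.49 kW.

P = 31.49 kW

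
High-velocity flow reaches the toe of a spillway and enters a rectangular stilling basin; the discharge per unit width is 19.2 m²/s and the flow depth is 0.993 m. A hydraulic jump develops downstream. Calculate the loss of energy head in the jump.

V₁ = q/y₁ = 19.2/0.993 = 19.3 m/s. Fr₁ = V₁/√(g·y₁) = 19.3/√(9.81×0.993) = 6.20.
From the momentum equation for a rectangular channel, y₂/y₁ = ½[√(1 + 8Fr₁²) − 1] = ½[√308.0 − 1] = 8.28.
y₂ = 8.28 × 0.993 = 8.22 m.
V₂ = q/y₂ = 19.2/8.22 = 2.34 m/s. E₁ = y₁ + V₁²/2g = 20.0 m; E₂ = y₂ + V₂²/2g = 8.50 m. ΔE = E₁ − E₂ = 11.6 m.

ΔE = 11.6 m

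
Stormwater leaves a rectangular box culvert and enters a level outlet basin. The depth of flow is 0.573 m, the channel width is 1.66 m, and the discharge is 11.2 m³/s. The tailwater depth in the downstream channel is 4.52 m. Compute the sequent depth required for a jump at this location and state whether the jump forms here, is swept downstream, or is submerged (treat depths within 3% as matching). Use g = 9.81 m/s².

q = Q/b = 11.2/1.66 = 6.75 m²/s; V₁ = q/y₁ = 11.8 m/s. Fr₁ = V₁/√(g·y₁) = 4.97.
From the momentum equation for a rectangular channel, y₂/y₁ = ½[√(1 + 8Fr₁²) − 1] = ½[√198.3 − 1] = 6.54.
y₂ = 6.54 × 0.573 = 3.75 m.
Tailwater y_tw = 4.52 m: y_tw > y₂, so the jump is submerged.

y₂ = 3.75 m; the jump is submerged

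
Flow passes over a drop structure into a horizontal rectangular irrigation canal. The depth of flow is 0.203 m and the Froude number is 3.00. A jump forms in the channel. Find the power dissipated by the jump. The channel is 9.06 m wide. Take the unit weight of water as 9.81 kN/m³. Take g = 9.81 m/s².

P = 21.9 kW

Fr₁ = 3.00 (given).
By Bélanger, y₂/y₁ = ½[√(1 + 8Fr₁²) − 1] = ½[√73.00 − 1] = 3.77.
y₂ = 3.77 × 0.203 = 0.766 m.
V₁ = Fr₁·√(g·y₁) = 3.00×√(9.81×0.203) = 4.23 m/s; q = V₁·y₁ = 0.859 m²/s. V₂ = q/y₂ = 0.859/0.766 = 1.12 m/s. E₁ = y₁ + V₁²/2g = 1.12 m; E₂ = y₂ + V₂²/2g = 0.830 m. ΔE = E₁ − E₂ = 0.287 m.
Q = q·b = 0.859 × 9.06 = 7.79 m³/s. P = γ·Q·ΔE = 9.81 × 7.79 × 0.287 = 21.9 kW.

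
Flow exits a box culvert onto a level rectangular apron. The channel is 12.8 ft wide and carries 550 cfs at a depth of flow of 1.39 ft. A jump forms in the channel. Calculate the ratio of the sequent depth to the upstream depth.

y₂/y₁ = 6.05

q = Q/b = 550/12.8 = 43.0 ft²/s; V₁ = q/y₁ = 30.9 ft/s. Fr₁ = V₁/√(g·y₁) = 4.62.
Conjugate-depth relation: y₂/y₁ = ½[√(1 + 8Fr₁²) − 1] = ½[√171.8 − 1] = 6.05.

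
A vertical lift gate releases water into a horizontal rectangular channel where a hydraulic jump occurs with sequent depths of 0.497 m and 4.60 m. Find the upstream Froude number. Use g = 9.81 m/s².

Fr₁ = 6.89

For a rectangular channel the momentum equation gives q² = ½·g·y₁·y₂·(y₁ + y₂) = ½×9.81×0.497×4.60×5.10 = 57.2.
q = √57.2 = 7.56 m²/s.
V₁ = q/y₁ = 15.2 m/s; Fr₁ = V₁/√(g·y₁) = 6.89.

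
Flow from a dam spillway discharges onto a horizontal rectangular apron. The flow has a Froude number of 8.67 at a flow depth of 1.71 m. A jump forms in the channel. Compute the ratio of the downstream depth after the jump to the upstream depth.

y₂/y₁ = 11.8

Fr₁ = 8.67 (given).
Conjugate-depth relation: y₂/y₁ = ½[√(1 + 8Fr₁²) − 1] = ½[√602.4 − 1] = 11.8.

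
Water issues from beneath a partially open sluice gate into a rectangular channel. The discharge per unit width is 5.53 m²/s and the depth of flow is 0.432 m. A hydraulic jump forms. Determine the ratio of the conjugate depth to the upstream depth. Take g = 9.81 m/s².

V₁ = q/y₁ = 5.53/0.432 = 12.8 m/s. Fr₁ = V₁/√(g·y₁) = 12.8/√(9.81×0.432) = 6.22.
Bélanger equation: y₂/y₁ = ½[√(1 + 8Fr₁²) − 1] = ½[√310.3 − 1] = 8.31.

y₂/y₁ = 8.31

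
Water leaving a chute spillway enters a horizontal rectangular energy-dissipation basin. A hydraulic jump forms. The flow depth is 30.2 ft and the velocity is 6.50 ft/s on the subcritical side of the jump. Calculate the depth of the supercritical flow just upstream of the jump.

Fr₂ = V₂/√(g·y₂) = 6.50/√(32.2×30.2) = 0.208.
Since the conjugate-depth ratio holds either way, y₁/y₂ = ½[√(1 + 8Fr₂²) − 1] = ½[√1.348 − 1] = 0.0804.
y₁ = 0.0804 × 30.2 = 2.43 ft.

y₁ = 2.43 ft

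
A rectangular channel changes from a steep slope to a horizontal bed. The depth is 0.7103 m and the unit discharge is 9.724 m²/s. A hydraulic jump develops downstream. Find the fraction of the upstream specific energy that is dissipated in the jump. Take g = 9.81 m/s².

ΔE/E₁ = 0.506 (50.6%)

V₁ = q/y₁ = 9.724/0.7103 = 13.69 m/s. Fr₁ = V₁/√(g·y₁) = 13.69/√(9.81×0.7103) = 5.186.
By Bélanger, y₂/y₁ = ½[√(1 + 8Fr₁²) − 1] = ½[√216.17 − 1] = 6.851.
y₂ = 6.851 × 0.7103 = 4.867 m.
E₁ = y₁ + V₁²/2g = 10.26 m. ΔE = (y₂ − y₁)³/(4y₁y₂) = 5.193 m. ΔE/E₁ = 5.193/10.26 = 0.506.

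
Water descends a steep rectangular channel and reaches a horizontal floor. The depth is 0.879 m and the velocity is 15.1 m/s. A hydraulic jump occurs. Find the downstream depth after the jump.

y₂ = 5.97 m

Fr₁ = V₁/√(g·y₁) = 15.1/√(9.81×0.879) = 5.14.
Conjugate-depth relation: y₂/y₁ = ½[√(1 + 8Fr₁²) − 1] = ½[√212.5 − 1] = 6.79.
y₂ = 6.79 × 0.879 = 5.97 m.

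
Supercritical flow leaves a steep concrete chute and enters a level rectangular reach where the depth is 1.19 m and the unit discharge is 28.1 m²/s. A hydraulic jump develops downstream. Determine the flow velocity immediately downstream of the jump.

V₁ = q/y₁ = 28.1/1.19 = 23.6 m/s. Fr₁ = V₁/√(g·y₁) = 23.6/√(9.81×1.19) = 6.91.
By Bélanger, y₂/y₁ = ½[√(1 + 8Fr₁²) − 1] = ½[√383.1 − 1] = 9.29.
y₂ = 9.29 × 1.19 = 11.1 m.
V₂ = q/y₂ = 28.1/11.1 = 2.54 m/s.

V₂ = 2.54 m/s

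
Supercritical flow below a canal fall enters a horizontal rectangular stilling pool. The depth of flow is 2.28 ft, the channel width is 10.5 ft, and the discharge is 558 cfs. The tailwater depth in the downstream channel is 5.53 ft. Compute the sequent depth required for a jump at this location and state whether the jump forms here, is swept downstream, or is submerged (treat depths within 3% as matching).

q = Q/b = 558/10.5 = 53.1 ft²/s; V₁ = q/y₁ = 23.3 ft/s. Fr₁ = V₁/√(g·y₁) = 2.72.
Sequent-depth ratio: y₂/y₁ = ½[√(1 + 8Fr₁²) − 1] = ½[√60.20 − 1] = 3.38.
y₂ = 3.38 × 2.28 = 7.71 ft.
Tailwater y_tw = 5.53 ft: y_tw < y₂, so the jump is swept downstream.

y₂ = 7.71 ft; the jump is swept downstream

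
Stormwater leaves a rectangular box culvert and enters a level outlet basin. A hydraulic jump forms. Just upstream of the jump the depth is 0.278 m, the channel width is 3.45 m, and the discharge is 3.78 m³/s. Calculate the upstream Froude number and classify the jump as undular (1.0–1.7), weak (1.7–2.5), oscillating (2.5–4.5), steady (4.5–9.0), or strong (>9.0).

Fr₁ = 2.39; weak jump

q = Q/b = 3.78/3.45 = 1.10 m²/s; V₁ = q/y₁ = 3.94 m/s. Fr₁ = V₁/√(g·y₁) = 2.39.
Fr₁ = 2.39 lies in the weak range.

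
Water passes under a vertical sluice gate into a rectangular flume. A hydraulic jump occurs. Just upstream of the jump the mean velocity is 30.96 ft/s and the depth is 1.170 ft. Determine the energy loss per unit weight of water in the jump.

Fr₁ = V₁/√(g·y₁) = 30.96/√(32.2×1.170) = 5.044.
Bélanger equation: y₂/y₁ = ½[√(1 + 8Fr₁²) − 1] = ½[√204.54 − 1] = 6.651.
y₂ = 6.651 × 1.170 = 7.782 ft.
Head loss: ΔE = (y₂ − y₁)³/(4y₁y₂) = (7.782 − 1.170)³/(4×1.170×7.782) = 289.0/36.42 = 7.936 ft.

ΔE = 7.936 ft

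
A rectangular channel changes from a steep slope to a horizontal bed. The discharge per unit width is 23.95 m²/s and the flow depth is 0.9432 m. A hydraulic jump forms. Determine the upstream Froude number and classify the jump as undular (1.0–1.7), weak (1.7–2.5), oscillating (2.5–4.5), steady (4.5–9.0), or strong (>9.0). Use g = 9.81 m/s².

V₁ = q/y₁ = 23.95/0.9432 = 25.39 m/s. Fr₁ = V₁/√(g·y₁) = 25.39/√(9.81×0.9432) = 8.348.
Fr₁ = 8.348 lies in the steady range.

Fr₁ = 8.348; steady jump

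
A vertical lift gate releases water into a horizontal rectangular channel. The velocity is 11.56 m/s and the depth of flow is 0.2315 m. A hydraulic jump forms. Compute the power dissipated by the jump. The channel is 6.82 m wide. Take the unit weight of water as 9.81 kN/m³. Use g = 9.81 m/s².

Fr₁ = V₁/√(g·y₁) = 11.56/√(9.81×0.2315) = 7.671.
By Bélanger, y₂/y₁ = ½[√(1 + 8Fr₁²) − 1] = ½[√471.74 − 1] = 10.36.
y₂ = 10.36 × 0.2315 = 2.398 m.
Head loss: ΔE = (y₂ − y₁)³/(4y₁y₂) = (2.398 − 0.2315)³/(4×0.2315×2.398) = 10.17/2.221 = 4.581 m.
q = V₁·y₁ = 11.56 × 0.2315 = 2.676 m²/s. Q = q·b = 2.676 × 6.82 = 18.25 m³/s. P = γ·Q·ΔE = 9.81 × 18.25 × 4.581 = 820.2 kW.

P = 820.2 kW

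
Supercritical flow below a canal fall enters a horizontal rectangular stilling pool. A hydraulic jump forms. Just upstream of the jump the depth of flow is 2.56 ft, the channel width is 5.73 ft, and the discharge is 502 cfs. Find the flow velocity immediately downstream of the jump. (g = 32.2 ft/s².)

V₂ = 7.05 ft/s

q = Q/b = 502/5.73 = 87.6 ft²/s; V₁ = q/y₁ = 34.2 ft/s. Fr₁ = V₁/√(g·y₁) = 3.77.
Bélanger equation: y₂/y₁ = ½[√(1 + 8Fr₁²) − 1] = ½[√114.7 − 1] = 4.85.
y₂ = 4.85 × 2.56 = 12.4 ft.
V₂ = q/y₂ = 87.6/12.4 = 7.05 ft/s.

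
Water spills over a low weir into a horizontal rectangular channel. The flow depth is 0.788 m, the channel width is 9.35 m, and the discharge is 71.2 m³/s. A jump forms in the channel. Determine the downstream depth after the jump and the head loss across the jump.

y₂ = 3.50 m; ΔE = 1.81 m

q = Q/b = 71.2/9.35 = 7.61 m²/s; V₁ = q/y₁ = 9.66 m/s. Fr₁ = V₁/√(g·y₁) = 3.48.
By Bélanger, y₂/y₁ = ½[√(1 + 8Fr₁²) − 1] = ½[√97.64 − 1] = 4.44.
y₂ = 4.44 × 0.788 = 3.50 m.
V₂ = q/y₂ = 7.61/3.50 = 2.18 m/s. E₁ = y₁ + V₁²/2g = 5.55 m; E₂ = y₂ + V₂²/2g = 3.74 m. ΔE = E₁ − E₂ = 1.81 m.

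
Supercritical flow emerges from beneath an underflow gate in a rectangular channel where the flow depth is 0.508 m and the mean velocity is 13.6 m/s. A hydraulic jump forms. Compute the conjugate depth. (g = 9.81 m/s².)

Fr₁ = V₁/√(g·y₁) = 13.6/√(9.81×0.508) = 6.09.
From the momentum equation for a rectangular channel, y₂/y₁ = ½[√(1 + 8Fr₁²) − 1] = ½[√297.9 − 1] = 8.13.
y₂ = 8.13 × 0.508 = 4.13 m.

y₂ = 4.13 m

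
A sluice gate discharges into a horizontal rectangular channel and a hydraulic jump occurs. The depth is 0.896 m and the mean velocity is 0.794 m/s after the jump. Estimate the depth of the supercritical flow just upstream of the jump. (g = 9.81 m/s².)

y₁ = 0.114 m

Fr₂ = V₂/√(g·y₂) = 0.794/√(9.81×0.896) = 0.268.
The Bélanger relation is symmetric: y₁/y₂ = ½[√(1 + 8Fr₂²) − 1] = ½[√1.574 − 1] = 0.127.
y₁ = 0.127 × 0.896 = 0.114 m.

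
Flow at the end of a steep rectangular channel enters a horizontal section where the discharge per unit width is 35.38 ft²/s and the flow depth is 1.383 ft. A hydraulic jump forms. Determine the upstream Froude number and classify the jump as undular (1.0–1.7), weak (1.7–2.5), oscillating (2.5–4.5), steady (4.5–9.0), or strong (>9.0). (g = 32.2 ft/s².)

Fr₁ = 3.834; oscillating jump

V₁ = q/y₁ = 35.38/1.383 = 25.58 ft/s. Fr₁ = V₁/√(g·y₁) = 25.58/√(32.2×1.383) = 3.834.
Fr₁ = 3.834 lies in the oscillating range.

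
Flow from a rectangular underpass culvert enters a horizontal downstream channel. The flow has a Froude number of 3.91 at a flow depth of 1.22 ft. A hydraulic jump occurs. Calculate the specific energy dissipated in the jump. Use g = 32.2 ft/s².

ΔE = 4.02 ft

Fr₁ = 3.91 (given).
From the momentum equation for a rectangular channel, y₂/y₁ = ½[√(1 + 8Fr₁²) − 1] = ½[√123.3 − 1] = 5.05.
y₂ = 5.05 × 1.22 = 6.16 ft.
V₁ = Fr₁·√(g·y₁) = 3.91×√(32.2×1.22) = 24.5 ft/s; q = V₁·y₁ = 29.9 ft²/s. V₂ = q/y₂ = 29.9/6.16 = 4.85 ft/s. E₁ = y₁ + V₁²/2g = 10.5 ft; E₂ = y₂ + V₂²/2g = 6.53 ft. ΔE = E₁ − E₂ = 4.02 ft.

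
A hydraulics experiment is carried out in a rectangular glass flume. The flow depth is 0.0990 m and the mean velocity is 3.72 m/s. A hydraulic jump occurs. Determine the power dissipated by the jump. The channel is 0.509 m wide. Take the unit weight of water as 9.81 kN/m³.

P = 0.539 kW

Fr₁ = V₁/√(g·y₁) = 3.72/√(9.81×0.0990) = 3.77.
By Bélanger, y₂/y₁ = ½[√(1 + 8Fr₁²) − 1] = ½[√115.0 − 1] = 4.86.
y₂ = 4.86 × 0.0990 = 0.481 m.
Head loss: ΔE = (y₂ − y₁)³/(4y₁y₂) = (0.481 − 0.0990)³/(4×0.0990×0.481) = 0.0559/0.191 = 0.293 m.
q = V₁·y₁ = 3.72 × 0.0990 = 0.368 m²/s. Q = q·b = 0.368 × 0.509 = 0.187 m³/s. P = γ·Q·ΔE = 9.81 × 0.187 × 0.293 = 0.539 kW.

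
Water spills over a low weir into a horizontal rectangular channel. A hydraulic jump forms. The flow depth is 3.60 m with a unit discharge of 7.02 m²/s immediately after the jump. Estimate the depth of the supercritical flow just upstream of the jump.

y₁ = 0.656 m

V₂ = q/y₂ = 7.02/3.60 = 1.95 m/s; Fr₂ = V₂/√(g·y₂) = 0.328.
Applying the sequent-depth relation in reverse, y₁/y₂ = ½[√(1 + 8Fr₂²) − 1] = ½[√1.861 − 1] = 0.182.
y₁ = 0.182 × 3.60 = 0.656 m.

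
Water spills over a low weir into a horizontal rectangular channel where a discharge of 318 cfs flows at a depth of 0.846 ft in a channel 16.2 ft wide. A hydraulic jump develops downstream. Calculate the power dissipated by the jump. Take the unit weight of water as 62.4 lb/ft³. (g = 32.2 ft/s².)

q = Q/b = 318/16.2 = 19.6 ft²/s; V₁ = q/y₁ = 23.2 ft/s. Fr₁ = V₁/√(g·y₁) = 4.45.
Sequent-depth ratio: y₂/y₁ = ½[√(1 + 8Fr₁²) − 1] = ½[√159.1 − 1] = 5.81.
y₂ = 5.81 × 0.846 = 4.91 ft.
Head loss: ΔE = (y₂ − y₁)³/(4y₁y₂) = (4.91 − 0.846)³/(4×0.846×4.91) = 67.3/16.6 = 4.05 ft.
P = γ·Q·ΔE/550 = 62.4 × 318 × 4.05 / 550 = 146 hp.

P = 146 hp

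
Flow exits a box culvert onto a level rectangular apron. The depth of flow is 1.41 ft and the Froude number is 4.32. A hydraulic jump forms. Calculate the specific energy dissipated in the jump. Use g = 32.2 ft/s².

Fr₁ = 4.32 (given).
Conjugate-depth relation: y₂/y₁ = ½[√(1 + 8Fr₁²) − 1] = ½[√150.3 − 1] = 5.63.
y₂ = 5.63 × 1.41 = 7.94 ft.
Head loss: ΔE = (y₂ − y₁)³/(4y₁y₂) = (7.94 − 1.41)³/(4×1.41×7.94) = 278/44.8 = 6.21 ft.

ΔE = 6.21 ft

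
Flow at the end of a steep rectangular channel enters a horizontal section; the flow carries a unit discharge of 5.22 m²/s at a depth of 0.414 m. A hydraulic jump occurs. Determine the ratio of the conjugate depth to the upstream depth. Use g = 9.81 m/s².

V₁ = q/y₁ = 5.22/0.414 = 12.6 m/s. Fr₁ = V₁/√(g·y₁) = 12.6/√(9.81×0.414) = 6.26.
Bélanger equation: y₂/y₁ = ½[√(1 + 8Fr₁²) − 1] = ½[√314.2 − 1] = 8.36.

y₂/y₁ = 8.36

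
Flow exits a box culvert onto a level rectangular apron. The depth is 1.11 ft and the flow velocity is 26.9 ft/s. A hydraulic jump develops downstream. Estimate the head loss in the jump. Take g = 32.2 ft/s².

ΔE = 5.49 ft

Fr₁ = V₁/√(g·y₁) = 26.9/√(32.2×1.11) = 4.50.
Sequent-depth ratio: y₂/y₁ = ½[√(1 + 8Fr₁²) − 1] = ½[√163.0 − 1] = 5.88.
y₂ = 5.88 × 1.11 = 6.53 ft.
q = V₁·y₁ = 26.9 × 1.11 = 29.9 ft²/s. V₂ = q/y₂ = 29.9/6.53 = 4.57 ft/s. E₁ = y₁ + V₁²/2g = 12.3 ft; E₂ = y₂ + V₂²/2g = 6.85 ft. ΔE = E₁ − E₂ = 5.49 ft.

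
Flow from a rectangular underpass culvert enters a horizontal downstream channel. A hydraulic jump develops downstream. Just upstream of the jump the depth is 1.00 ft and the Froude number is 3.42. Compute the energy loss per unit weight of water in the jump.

Fr₁ = 3.42 (given).
Sequent-depth ratio: y₂/y₁ = ½[√(1 + 8Fr₁²) − 1] = ½[√94.57 − 1] = 4.36.
y₂ = 4.36 × 1.00 = 4.36 ft.
Head loss: ΔE = (y₂ − y₁)³/(4y₁y₂) = (4.36 − 1.00)³/(4×1.00×4.36) = 38.0/17.4 = 2.18 ft.

ΔE = 2.18 ft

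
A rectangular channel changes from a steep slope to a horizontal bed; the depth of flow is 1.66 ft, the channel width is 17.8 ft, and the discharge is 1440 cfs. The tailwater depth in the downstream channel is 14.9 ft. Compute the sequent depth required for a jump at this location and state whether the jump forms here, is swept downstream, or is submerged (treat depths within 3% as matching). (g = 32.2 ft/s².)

q = Q/b = 1440/17.8 = 80.9 ft²/s; V₁ = q/y₁ = 48.7 ft/s. Fr₁ = V₁/√(g·y₁) = 6.67.
Conjugate-depth relation: y₂/y₁ = ½[√(1 + 8Fr₁²) − 1] = ½[√356.5 − 1] = 8.94.
y₂ = 8.94 × 1.66 = 14.8 ft.
Tailwater y_tw = 14.9 ft: y_tw ≈ y₂, so the jump forms here.

y₂ = 14.8 ft; the jump forms here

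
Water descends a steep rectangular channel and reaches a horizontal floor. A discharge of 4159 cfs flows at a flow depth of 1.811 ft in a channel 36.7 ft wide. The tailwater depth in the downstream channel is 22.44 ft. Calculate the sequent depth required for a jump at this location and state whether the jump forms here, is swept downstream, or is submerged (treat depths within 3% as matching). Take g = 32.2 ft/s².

q = Q/b = 4159/36.7 = 113.3 ft²/s; V₁ = q/y₁ = 62.58 ft/s. Fr₁ = V₁/√(g·y₁) = 8.194.
Conjugate-depth relation: y₂/y₁ = ½[√(1 + 8Fr₁²) − 1] = ½[√538.19 − 1] = 11.10.
y₂ = 11.10 × 1.811 = 20.10 ft.
Tailwater y_tw = 22.44 ft: y_tw > y₂, so the jump is submerged.

y₂ = 20.10 ft; the jump is submerged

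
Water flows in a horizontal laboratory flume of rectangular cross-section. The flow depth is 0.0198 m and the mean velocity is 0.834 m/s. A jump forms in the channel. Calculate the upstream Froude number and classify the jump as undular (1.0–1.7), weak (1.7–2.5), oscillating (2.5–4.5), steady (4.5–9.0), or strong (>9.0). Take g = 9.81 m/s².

Fr₁ = 1.89; weak jump

Fr₁ = V₁/√(g·y₁) = 0.834/√(9.81×0.0198) = 1.89.
Fr₁ = 1.89 lies in the weak range.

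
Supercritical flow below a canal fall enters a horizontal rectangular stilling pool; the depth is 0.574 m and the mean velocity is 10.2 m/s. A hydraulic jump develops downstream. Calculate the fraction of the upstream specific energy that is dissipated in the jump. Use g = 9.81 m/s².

Fr₁ = V₁/√(g·y₁) = 10.2/√(9.81×0.574) = 4.30.
By Bélanger, y₂/y₁ = ½[√(1 + 8Fr₁²) − 1] = ½[√148.8 − 1] = 5.60.
y₂ = 5.60 × 0.574 = 3.21 m.
E₁ = y₁ + V₁²/2g = 5.88 m. ΔE = (y₂ − y₁)³/(4y₁y₂) = 2.49 m. ΔE/E₁ = 2.49/5.88 = 0.424.

ΔE/E₁ = 0.424 (42.4%)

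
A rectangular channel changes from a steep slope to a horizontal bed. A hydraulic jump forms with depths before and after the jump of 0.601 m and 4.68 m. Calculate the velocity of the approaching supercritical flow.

V₁ = 14.2 m/s

For a rectangular channel the momentum equation gives q² = ½·g·y₁·y₂·(y₁ + y₂) = ½×9.81×0.601×4.68×5.28 = 72.9.
q = √72.9 = 8.54 m²/s.
V₁ = q/y₁ = 8.54/0.601 = 14.2 m/s.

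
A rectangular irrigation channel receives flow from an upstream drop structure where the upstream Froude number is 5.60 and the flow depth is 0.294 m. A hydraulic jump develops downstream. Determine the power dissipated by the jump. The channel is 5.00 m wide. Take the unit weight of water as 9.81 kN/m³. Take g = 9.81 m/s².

P = 361 kW

Fr₁ = 5.60 (given).
Conjugate-depth relation: y₂/y₁ = ½[√(1 + 8Fr₁²) − 1] = ½[√251.9 − 1] = 7.44.
y₂ = 7.44 × 0.294 = 2.19 m.
V₁ = Fr₁·√(g·y₁) = 5.60×√(9.81×0.294) = 9.51 m/s; q = V₁·y₁ = 2.80 m²/s. V₂ = q/y₂ = 2.80/2.19 = 1.28 m/s. E₁ = y₁ + V₁²/2g = 4.90 m; E₂ = y₂ + V₂²/2g = 2.27 m. ΔE = E₁ − E₂ = 2.63 m.
Q = q·b = 2.80 × 5.00 = 14.0 m³/s. P = γ·Q·ΔE = 9.81 × 14.0 × 2.63 = 361 kW.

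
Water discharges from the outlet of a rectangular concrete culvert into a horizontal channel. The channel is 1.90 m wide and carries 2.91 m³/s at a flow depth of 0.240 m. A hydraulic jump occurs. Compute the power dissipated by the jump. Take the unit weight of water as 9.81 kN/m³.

q = Q/b = 2.91/1.90 = 1.53 m²/s; V₁ = q/y₁ = 6.38 m/s. Fr₁ = V₁/√(g·y₁) = 4.16.
Conjugate-depth relation: y₂/y₁ = ½[√(1 + 8Fr₁²) − 1] = ½[√139.4 − 1] = 5.40.
y₂ = 5.40 × 0.240 = 1.30 m.
Head loss: ΔE = (y₂ − y₁)³/(4y₁y₂) = (1.30 − 0.240)³/(4×0.240×1.30) = 1.18/1.24 = 0.948 m.
P = γ·Q·ΔE = 9.81 × 2.91 × 0.948 = 27.1 kW.

P = 27.1 kW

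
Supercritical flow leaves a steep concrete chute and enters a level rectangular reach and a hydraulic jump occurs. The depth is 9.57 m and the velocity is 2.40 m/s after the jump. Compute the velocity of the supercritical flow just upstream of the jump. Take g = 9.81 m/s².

V₁ = 21.7 m/s

Fr₂ = V₂/√(g·y₂) = 2.40/√(9.81×9.57) = 0.248.
Since the conjugate-depth ratio holds either way, y₁/y₂ = ½[√(1 + 8Fr₂²) − 1] = ½[√1.491 − 1] = 0.110.
y₁ = 0.110 × 9.57 = 1.06 m.
V₁ = q/y₁ = 23.0/1.06 = 21.7 m/s.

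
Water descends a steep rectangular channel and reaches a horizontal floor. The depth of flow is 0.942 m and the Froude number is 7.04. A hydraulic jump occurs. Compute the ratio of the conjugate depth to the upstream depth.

Fr₁ = 7.04 (given).
From the momentum equation for a rectangular channel, y₂/y₁ = ½[√(1 + 8Fr₁²) − 1] = ½[√397.5 − 1] = 9.47.

y₂/y₁ = 9.47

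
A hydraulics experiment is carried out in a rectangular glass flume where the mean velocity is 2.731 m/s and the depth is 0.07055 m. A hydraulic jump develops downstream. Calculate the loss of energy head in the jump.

Fr₁ = V₁/√(g·y₁) = 2.731/√(9.81×0.07055) = 3.283.
Sequent-depth ratio: y₂/y₁ = ½[√(1 + 8Fr₁²) − 1] = ½[√87.212 − 1] = 4.169.
y₂ = 4.169 × 0.07055 = 0.2941 m.
Head loss: ΔE = (y₂ − y₁)³/(4y₁y₂) = (0.2941 − 0.07055)³/(4×0.07055×0.2941) = 0.01118/0.08301 = 0.1347 m.

ΔE = 0.1347 m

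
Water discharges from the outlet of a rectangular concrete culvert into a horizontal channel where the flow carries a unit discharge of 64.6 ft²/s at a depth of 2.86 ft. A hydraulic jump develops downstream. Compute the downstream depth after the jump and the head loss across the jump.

V₁ = q/y₁ = 64.6/2.86 = 22.6 ft/s. Fr₁ = V₁/√(g·y₁) = 22.6/√(32.2×2.86) = 2.35.
Conjugate-depth relation: y₂/y₁ = ½[√(1 + 8Fr₁²) − 1] = ½[√45.32 − 1] = 2.87.
y₂ = 2.87 × 2.86 = 8.20 ft.
V₂ = q/y₂ = 64.6/8.20 = 7.88 ft/s. E₁ = y₁ + V₁²/2g = 10.8 ft; E₂ = y₂ + V₂²/2g = 9.16 ft. ΔE = E₁ − E₂ = 1.62 ft.

y₂ = 8.20 ft; ΔE = 1.62 ft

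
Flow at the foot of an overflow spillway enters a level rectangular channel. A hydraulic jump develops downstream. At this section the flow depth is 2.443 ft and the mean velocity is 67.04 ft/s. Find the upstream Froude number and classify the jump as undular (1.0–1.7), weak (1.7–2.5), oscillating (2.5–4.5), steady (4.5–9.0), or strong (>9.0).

Fr₁ = V₁/√(g·y₁) = 67.04/√(32.2×2.443) = 7.559.
Fr₁ = 7.559 lies in the steady range.

Fr₁ = 7.559; steady jump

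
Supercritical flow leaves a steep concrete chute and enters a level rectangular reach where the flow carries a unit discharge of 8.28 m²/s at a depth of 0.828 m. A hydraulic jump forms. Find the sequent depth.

V₁ = q/y₁ = 8.28/0.828 = 10.0 m/s. Fr₁ = V₁/√(g·y₁) = 10.0/√(9.81×0.828) = 3.51.
Conjugate-depth relation: y₂/y₁ = ½[√(1 + 8Fr₁²) − 1] = ½[√99.49 − 1] = 4.49.
y₂ = 4.49 × 0.828 = 3.72 m.

y₂ = 3.72 m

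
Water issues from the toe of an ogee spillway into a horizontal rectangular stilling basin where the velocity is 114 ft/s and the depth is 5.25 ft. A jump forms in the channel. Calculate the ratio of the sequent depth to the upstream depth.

y₂/y₁ = 11.9

Fr₁ = V₁/√(g·y₁) = 114/√(32.2×5.25) = 8.77.
Bélanger equation: y₂/y₁ = ½[√(1 + 8Fr₁²) − 1] = ½[√616.0 − 1] = 11.9.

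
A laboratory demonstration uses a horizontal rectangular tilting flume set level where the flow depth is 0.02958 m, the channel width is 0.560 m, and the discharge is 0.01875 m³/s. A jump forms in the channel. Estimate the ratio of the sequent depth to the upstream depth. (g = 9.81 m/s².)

q = Q/b = 0.01875/0.560 = 0.03348 m²/s; V₁ = q/y₁ = 1.132 m/s. Fr₁ = V₁/√(g·y₁) = 2.101.
By Bélanger, y₂/y₁ = ½[√(1 + 8Fr₁²) − 1] = ½[√36.323 − 1] = 2.513.

y₂/y₁ = 2.513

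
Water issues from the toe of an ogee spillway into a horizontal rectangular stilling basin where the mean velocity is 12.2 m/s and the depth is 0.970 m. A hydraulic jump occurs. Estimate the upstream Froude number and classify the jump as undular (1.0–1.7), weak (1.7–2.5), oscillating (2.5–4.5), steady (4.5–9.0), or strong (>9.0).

Fr₁ = 3.95; oscillating jump

Fr₁ = V₁/√(g·y₁) = 12.2/√(9.81×0.970) = 3.95.
Fr₁ = 3.95 lies in the oscillating range.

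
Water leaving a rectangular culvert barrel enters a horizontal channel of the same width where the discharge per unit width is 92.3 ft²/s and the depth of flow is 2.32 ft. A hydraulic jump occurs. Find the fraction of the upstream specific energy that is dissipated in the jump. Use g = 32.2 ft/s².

V₁ = q/y₁ = 92.3/2.32 = 39.8 ft/s. Fr₁ = V₁/√(g·y₁) = 39.8/√(32.2×2.32) = 4.60.
Bélanger equation: y₂/y₁ = ½[√(1 + 8Fr₁²) − 1] = ½[√170.5 − 1] = 6.03.
y₂ = 6.03 × 2.32 = 14.0 ft.
E₁ = y₁ + V₁²/2g = 26.9 ft. ΔE = (y₂ − y₁)³/(4y₁y₂) = 12.2 ft. ΔE/E₁ = 12.2/26.9 = 0.455.

ΔE/E₁ = 0.455 (45.5%)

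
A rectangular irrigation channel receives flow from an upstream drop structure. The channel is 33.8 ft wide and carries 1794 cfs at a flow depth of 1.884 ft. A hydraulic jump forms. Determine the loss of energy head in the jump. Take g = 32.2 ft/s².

q = Q/b = 1794/33.8 = 53.08 ft²/s; V₁ = q/y₁ = 28.17 ft/s. Fr₁ = V₁/√(g·y₁) = 3.617.
By Bélanger, y₂/y₁ = ½[√(1 + 8Fr₁²) − 1] = ½[√105.67 − 1] = 4.640.
y₂ = 4.640 × 1.884 = 8.741 ft.
V₂ = q/y₂ = 53.08/8.741 = 6.072 ft/s. E₁ = y₁ + V₁²/2g = 14.21 ft; E₂ = y₂ + V₂²/2g = 9.314 ft. ΔE = E₁ − E₂ = 4.895 ft.

ΔE = 4.895 ft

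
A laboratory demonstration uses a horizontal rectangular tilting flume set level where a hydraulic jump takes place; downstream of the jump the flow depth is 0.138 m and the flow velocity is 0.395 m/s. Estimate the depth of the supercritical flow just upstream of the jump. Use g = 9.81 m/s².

Fr₂ = V₂/√(g·y₂) = 0.395/√(9.81×0.138) = 0.339.
From the momentum equation (using Fr₂), y₁/y₂ = ½[√(1 + 8Fr₂²) − 1] = ½[√1.922 − 1] = 0.193.
y₁ = 0.193 × 0.138 = 0.0267 m.

y₁ = 0.0267 m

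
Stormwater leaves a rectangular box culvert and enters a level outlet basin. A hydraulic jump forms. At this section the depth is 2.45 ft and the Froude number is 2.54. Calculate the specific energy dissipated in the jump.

Fr₁ = 2.54 (given).
Conjugate-depth relation: y₂/y₁ = ½[√(1 + 8Fr₁²) − 1] = ½[√52.61 − 1] = 3.13.
y₂ = 3.13 × 2.45 = 7.66 ft.
Head loss: ΔE = (y₂ − y₁)³/(4y₁y₂) = (7.66 − 2.45)³/(4×2.45×7.66) = 141/75.1 = 1.88 ft.

ΔE = 1.88 ft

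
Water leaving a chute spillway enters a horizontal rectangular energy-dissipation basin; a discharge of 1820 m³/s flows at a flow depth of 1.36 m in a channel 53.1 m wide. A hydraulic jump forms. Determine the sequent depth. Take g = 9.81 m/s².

q = Q/b = 1820/53.1 = 34.3 m²/s; V₁ = q/y₁ = 25.2 m/s. Fr₁ = V₁/√(g·y₁) = 6.90.
Bélanger equation: y₂/y₁ = ½[√(1 + 8Fr₁²) − 1] = ½[√381.9 − 1] = 9.27.
y₂ = 9.27 × 1.36 = 12.6 m.

y₂ = 12.6 m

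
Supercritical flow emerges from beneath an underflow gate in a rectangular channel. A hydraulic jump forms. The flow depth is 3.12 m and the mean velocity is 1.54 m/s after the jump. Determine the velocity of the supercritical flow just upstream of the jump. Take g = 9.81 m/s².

V₁ = 11.3 m/s

Fr₂ = V₂/√(g·y₂) = 1.54/√(9.81×3.12) = 0.278.
Applying the sequent-depth relation in reverse, y₁/y₂ = ½[√(1 + 8Fr₂²) − 1] = ½[√1.620 − 1] = 0.136.
y₁ = 0.136 × 3.12 = 0.425 m.
V₁ = q/y₁ = 4.80/0.425 = 11.3 m/s.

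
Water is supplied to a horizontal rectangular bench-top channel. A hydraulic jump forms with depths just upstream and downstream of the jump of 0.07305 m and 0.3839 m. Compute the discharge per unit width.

q = 0.2507 m²/s

For a rectangular channel the momentum equation gives q² = ½·g·y₁·y₂·(y₁ + y₂) = ½×9.81×0.07305×0.3839×0.4570 = 0.06286.
q = √0.06286 = 0.2507 m²/s.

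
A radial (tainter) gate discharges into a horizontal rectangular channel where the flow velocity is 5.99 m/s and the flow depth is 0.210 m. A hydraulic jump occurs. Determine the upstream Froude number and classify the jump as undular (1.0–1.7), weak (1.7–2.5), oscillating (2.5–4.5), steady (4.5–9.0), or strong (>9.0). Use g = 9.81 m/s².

Fr₁ = 4.17; oscillating jump

Fr₁ = V₁/√(g·y₁) = 5.99/√(9.81×0.210) = 4.17.
Fr₁ = 4.17 lies in the oscillating range.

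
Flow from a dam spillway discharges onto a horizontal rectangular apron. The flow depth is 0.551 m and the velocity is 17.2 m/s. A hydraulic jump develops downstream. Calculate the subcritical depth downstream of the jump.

Fr₁ = V₁/√(g·y₁) = 17.2/√(9.81×0.551) = 7.40.
By Bélanger, y₂/y₁ = ½[√(1 + 8Fr₁²) − 1] = ½[√438.9 − 1] = 9.97.
y₂ = 9.97 × 0.551 = 5.50 m.

y₂ = 5.50 m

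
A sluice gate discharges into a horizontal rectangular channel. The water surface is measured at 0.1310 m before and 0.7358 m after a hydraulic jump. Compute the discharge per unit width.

For a rectangular channel the momentum equation gives q² = ½·g·y₁·y₂·(y₁ + y₂) = ½×9.81×0.1310×0.7358×0.8668 = 0.4098.
q = √0.4098 = 0.6402 m²/s.

q = 0.6402 m²/s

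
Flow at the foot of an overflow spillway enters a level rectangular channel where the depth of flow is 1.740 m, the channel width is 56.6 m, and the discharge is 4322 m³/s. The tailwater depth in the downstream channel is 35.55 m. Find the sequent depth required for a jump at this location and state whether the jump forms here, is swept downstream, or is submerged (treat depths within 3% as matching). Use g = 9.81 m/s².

y₂ = 25.28 m; the jump is submerged

q = Q/b = 4322/56.6 = 76.36 m²/s; V₁ = q/y₁ = 43.89 m/s. Fr₁ = V₁/√(g·y₁) = 10.62.
Sequent-depth ratio: y₂/y₁ = ½[√(1 + 8Fr₁²) − 1] = ½[√903.63 − 1] = 14.53.
y₂ = 14.53 × 1.740 = 25.28 m.
Tailwater y_tw = 35.55 m: y_tw > y₂, so the jump is submerged.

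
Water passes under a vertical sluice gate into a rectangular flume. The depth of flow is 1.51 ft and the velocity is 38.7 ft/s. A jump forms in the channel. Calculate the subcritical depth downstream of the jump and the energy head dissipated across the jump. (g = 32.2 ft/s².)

Fr₁ = V₁/√(g·y₁) = 38.7/√(32.2×1.51) = 5.55.
By Bélanger, y₂/y₁ = ½[√(1 + 8Fr₁²) − 1] = ½[√247.4 − 1] = 7.36.
y₂ = 7.36 × 1.51 = 11.1 ft.
Head loss: ΔE = (y₂ − y₁)³/(4y₁y₂) = (11.1 − 1.51)³/(4×1.51×11.1) = 888/67.2 = 13.2 ft.

y₂ = 11.1 ft; ΔE = 13.2 ft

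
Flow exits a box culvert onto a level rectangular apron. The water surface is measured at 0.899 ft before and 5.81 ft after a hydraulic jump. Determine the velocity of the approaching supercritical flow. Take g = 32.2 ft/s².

For a rectangular channel the momentum equation gives q² = ½·g·y₁·y₂·(y₁ + y₂) = ½×32.2×0.899×5.81×6.71 = 564.
q = √564 = 23.8 ft²/s.
V₁ = q/y₁ = 23.8/0.899 = 26.4 ft/s.

V₁ = 26.4 ft/s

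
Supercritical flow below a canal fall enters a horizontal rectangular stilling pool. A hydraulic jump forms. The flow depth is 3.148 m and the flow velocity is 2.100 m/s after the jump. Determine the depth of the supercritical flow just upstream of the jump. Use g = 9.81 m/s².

y₁ = 0.7299 m

Fr₂ = V₂/√(g·y₂) = 2.100/√(9.81×3.148) = 0.3779.
From the momentum equation (using Fr₂), y₁/y₂ = ½[√(1 + 8Fr₂²) − 1] = ½[√2.1424 − 1] = 0.2318.
y₁ = 0.2318 × 3.148 = 0.7299 m.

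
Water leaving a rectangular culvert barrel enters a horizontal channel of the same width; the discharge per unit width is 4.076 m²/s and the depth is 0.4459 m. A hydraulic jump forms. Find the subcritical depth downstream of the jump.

y₂ = 2.542 m

V₁ = q/y₁ = 4.076/0.4459 = 9.141 m/s. Fr₁ = V₁/√(g·y₁) = 9.141/√(9.81×0.4459) = 4.371.
By Bélanger, y₂/y₁ = ½[√(1 + 8Fr₁²) − 1] = ½[√153.82 − 1] = 5.701.
y₂ = 5.701 × 0.4459 = 2.542 m.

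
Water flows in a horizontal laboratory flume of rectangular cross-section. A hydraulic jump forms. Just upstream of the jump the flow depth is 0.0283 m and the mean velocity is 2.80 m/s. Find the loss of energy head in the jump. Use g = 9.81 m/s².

Fr₁ = V₁/√(g·y₁) = 2.80/√(9.81×0.0283) = 5.31.
Conjugate-depth relation: y₂/y₁ = ½[√(1 + 8Fr₁²) − 1] = ½[√226.9 − 1] = 7.03.
y₂ = 7.03 × 0.0283 = 0.199 m.
q = V₁·y₁ = 2.80 × 0.0283 = 0.0792 m²/s. V₂ = q/y₂ = 0.0792/0.199 = 0.398 m/s. E₁ = y₁ + V₁²/2g = 0.428 m; E₂ = y₂ + V₂²/2g = 0.207 m. ΔE = E₁ − E₂ = 0.221 m.

ΔE = 0.221 m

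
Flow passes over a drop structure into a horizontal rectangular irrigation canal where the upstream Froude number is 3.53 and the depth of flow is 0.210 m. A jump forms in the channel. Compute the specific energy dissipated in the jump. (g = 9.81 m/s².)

Fr₁ = 3.53 (given).
By Bélanger, y₂/y₁ = ½[√(1 + 8Fr₁²) − 1] = ½[√100.7 − 1] = 4.52.
y₂ = 4.52 × 0.210 = 0.949 m.
Head loss: ΔE = (y₂ − y₁)³/(4y₁y₂) = (0.949 − 0.210)³/(4×0.210×0.949) = 0.403/0.797 = 0.506 m.

ΔE = 0.506 m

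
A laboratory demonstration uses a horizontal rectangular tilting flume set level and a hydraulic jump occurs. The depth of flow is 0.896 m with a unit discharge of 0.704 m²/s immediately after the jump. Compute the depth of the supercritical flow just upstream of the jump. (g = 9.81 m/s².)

y₁ = 0.112 m

V₂ = q/y₂ = 0.704/0.896 = 0.786 m/s; Fr₂ = V₂/√(g·y₂) = 0.265.
Since the conjugate-depth ratio holds either way, y₁/y₂ = ½[√(1 + 8Fr₂²) − 1] = ½[√1.562 − 1] = 0.125.
y₁ = 0.125 × 0.896 = 0.112 m.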